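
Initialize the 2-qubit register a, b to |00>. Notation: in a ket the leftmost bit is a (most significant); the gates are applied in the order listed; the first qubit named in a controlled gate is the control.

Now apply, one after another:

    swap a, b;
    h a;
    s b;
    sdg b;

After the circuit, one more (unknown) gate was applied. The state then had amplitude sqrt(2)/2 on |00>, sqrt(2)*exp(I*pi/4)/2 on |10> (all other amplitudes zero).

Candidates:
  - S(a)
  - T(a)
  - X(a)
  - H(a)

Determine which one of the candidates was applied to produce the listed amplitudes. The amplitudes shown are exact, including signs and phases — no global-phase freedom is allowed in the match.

The unique candidate consistent with the amplitudes is T(a).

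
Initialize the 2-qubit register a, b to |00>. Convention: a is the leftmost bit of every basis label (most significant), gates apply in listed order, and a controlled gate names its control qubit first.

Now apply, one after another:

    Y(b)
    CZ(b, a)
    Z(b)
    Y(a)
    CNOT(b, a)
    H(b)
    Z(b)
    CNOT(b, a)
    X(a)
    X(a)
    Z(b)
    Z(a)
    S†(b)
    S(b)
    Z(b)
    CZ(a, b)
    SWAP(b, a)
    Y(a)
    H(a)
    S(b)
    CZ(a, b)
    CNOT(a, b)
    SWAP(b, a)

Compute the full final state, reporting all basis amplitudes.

The resulting statevector has amplitude I/2 on |00>, -1/2 on |01>, 1/2 on |10>, -I/2 on |11>. Key observation: steps 9-10 multiply out to the identity, so the circuit reduces to the remaining gates.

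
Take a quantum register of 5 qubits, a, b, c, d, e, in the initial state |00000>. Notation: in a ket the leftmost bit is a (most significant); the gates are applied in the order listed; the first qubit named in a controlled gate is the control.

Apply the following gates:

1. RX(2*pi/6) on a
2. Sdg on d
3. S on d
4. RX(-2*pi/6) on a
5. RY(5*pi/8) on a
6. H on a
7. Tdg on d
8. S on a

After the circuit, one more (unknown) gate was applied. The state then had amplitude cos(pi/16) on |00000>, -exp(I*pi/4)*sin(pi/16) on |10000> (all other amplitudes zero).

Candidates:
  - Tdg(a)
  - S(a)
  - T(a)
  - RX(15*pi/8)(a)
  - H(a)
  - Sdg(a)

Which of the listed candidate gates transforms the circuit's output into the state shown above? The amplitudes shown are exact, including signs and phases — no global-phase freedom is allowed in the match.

The unique candidate consistent with the amplitudes is Tdg(a). Key observation: steps 1-4 multiply out to the identity, so the circuit reduces to the remaining gates.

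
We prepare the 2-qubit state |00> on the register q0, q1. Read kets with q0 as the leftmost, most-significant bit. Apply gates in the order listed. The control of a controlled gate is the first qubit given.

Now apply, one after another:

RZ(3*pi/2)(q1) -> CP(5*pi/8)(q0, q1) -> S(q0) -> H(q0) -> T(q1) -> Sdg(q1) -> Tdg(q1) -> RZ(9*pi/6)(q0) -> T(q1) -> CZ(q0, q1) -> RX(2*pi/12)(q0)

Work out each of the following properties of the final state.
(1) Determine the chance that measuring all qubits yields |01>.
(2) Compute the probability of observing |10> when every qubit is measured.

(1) A full measurement returns |01> with probability 0.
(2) The probability of measuring |10> is 3/4.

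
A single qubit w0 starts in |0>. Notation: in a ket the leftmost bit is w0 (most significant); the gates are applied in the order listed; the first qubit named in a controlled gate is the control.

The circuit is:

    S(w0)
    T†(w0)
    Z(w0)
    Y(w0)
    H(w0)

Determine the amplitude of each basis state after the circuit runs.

The final amplitudes are sqrt(2)*I/2 on |0>, -sqrt(2)*I/2 on |1>.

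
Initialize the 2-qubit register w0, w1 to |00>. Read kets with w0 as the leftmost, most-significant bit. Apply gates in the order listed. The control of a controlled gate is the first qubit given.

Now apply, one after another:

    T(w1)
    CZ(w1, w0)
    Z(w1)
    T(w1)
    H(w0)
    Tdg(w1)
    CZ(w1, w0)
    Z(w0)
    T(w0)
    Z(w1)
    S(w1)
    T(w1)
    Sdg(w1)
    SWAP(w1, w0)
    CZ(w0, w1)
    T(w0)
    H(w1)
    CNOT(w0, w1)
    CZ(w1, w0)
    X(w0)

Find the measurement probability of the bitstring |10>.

Outcome |10> occurs with probability 1/2 - sqrt(2)/4.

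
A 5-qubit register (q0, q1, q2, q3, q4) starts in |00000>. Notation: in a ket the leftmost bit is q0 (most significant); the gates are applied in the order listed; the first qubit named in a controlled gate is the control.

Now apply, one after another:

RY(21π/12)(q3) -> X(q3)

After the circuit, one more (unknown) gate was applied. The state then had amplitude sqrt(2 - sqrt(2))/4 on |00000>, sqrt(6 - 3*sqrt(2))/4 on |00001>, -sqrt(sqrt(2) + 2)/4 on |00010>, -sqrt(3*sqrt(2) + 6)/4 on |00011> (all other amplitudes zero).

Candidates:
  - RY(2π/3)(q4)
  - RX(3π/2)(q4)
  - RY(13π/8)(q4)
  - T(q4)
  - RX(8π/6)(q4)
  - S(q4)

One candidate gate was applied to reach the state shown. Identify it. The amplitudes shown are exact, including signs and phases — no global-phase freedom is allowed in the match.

The applied gate was RY(2π/3)(q4).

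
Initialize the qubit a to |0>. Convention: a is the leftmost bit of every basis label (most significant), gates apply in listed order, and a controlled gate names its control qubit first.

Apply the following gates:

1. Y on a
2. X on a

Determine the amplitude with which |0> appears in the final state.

The amplitude on |0> is I.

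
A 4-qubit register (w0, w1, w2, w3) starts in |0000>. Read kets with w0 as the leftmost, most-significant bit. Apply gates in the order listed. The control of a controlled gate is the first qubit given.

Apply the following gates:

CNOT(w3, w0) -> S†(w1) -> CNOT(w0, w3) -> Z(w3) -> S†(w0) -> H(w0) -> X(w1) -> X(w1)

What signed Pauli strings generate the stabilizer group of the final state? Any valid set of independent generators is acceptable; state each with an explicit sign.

The final state is stabilized by the group generated by +XIII, +IZII, +IIZI, +IIIZ; other independent generating sets are equally valid.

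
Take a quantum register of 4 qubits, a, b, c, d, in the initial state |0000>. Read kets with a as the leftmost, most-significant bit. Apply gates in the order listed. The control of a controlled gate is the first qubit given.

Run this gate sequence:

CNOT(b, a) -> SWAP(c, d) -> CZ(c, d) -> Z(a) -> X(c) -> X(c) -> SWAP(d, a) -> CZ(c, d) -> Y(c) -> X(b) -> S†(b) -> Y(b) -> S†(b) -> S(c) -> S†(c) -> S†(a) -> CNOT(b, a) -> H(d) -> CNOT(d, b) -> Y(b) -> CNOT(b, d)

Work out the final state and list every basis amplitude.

The final amplitudes are -sqrt(2)/2 on |0011>, sqrt(2)/2 on |0111>, and 0 on every other basis state. Key observation: the block from step 14 through step 15 cancels to the identity and can be dropped.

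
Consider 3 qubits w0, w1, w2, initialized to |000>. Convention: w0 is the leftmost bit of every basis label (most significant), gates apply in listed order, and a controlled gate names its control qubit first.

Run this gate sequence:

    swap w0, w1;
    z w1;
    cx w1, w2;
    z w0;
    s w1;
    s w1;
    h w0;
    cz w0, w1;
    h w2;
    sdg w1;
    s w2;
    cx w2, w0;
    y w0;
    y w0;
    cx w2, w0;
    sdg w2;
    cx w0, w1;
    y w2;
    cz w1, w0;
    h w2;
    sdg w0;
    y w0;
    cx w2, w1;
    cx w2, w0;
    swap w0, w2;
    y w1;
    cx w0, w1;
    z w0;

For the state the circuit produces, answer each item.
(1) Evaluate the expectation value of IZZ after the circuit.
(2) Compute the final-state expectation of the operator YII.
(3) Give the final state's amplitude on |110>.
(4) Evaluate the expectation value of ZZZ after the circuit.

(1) The observable IZZ averages to -1. Key observation: the block from step 11 through step 16 cancels to the identity and can be dropped.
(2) The observable YII averages to 0.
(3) |110> carries amplitude sqrt(2)*I/2 in the final state.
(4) The expectation value of ZZZ is 1.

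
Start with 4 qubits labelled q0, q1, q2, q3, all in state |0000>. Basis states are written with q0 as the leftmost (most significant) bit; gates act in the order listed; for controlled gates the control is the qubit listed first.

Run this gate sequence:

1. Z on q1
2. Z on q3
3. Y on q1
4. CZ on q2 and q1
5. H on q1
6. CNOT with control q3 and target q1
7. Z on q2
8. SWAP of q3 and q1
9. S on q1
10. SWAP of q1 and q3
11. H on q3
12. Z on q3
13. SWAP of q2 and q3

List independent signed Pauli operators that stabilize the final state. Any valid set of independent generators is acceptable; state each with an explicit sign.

The final state is stabilized by the group generated by -IXII, -IIXI, +ZIII, +IIIZ; other independent generating sets are equally valid.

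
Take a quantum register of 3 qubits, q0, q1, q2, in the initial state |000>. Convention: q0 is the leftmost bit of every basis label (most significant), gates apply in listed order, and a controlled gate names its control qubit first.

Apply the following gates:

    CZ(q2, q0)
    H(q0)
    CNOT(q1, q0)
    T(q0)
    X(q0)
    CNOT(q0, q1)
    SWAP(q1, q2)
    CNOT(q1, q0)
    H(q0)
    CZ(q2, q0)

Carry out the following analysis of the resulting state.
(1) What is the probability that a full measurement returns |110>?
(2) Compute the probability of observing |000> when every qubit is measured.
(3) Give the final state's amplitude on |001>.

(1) A full measurement returns |110> with probability 0.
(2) Outcome |000> occurs with probability 1/4.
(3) |001> carries amplitude 1/2 in the final state.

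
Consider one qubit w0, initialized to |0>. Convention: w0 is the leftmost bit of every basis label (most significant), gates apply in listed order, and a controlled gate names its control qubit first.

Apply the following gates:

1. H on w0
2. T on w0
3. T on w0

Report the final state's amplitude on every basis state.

After the circuit, the state carries amplitude sqrt(2)/2 on |0>, sqrt(2)*I/2 on |1>.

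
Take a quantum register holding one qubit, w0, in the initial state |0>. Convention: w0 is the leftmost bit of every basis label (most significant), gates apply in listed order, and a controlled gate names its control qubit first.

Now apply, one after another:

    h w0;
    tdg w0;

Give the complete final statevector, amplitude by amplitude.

The resulting statevector has amplitude sqrt(2)/2 on |0>, -sqrt(2)*exp(3*I*pi/4)/2 on |1>.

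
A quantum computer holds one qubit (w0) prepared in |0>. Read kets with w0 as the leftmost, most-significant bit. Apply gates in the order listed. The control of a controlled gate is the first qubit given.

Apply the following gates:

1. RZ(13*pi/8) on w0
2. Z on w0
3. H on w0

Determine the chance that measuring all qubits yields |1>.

Outcome |1> occurs with probability 1/2.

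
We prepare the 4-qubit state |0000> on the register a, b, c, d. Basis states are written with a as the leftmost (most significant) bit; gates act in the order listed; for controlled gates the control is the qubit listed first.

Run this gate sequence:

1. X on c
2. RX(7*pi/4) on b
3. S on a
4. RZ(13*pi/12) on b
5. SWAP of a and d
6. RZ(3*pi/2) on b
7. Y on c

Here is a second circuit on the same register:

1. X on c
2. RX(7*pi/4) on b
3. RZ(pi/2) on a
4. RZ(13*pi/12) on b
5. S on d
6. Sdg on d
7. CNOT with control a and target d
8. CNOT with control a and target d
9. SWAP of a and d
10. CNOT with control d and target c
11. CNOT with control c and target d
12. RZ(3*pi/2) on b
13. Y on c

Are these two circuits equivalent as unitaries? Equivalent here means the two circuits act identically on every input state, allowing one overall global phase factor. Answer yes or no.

No — the two circuits implement different unitaries, even allowing a global phase.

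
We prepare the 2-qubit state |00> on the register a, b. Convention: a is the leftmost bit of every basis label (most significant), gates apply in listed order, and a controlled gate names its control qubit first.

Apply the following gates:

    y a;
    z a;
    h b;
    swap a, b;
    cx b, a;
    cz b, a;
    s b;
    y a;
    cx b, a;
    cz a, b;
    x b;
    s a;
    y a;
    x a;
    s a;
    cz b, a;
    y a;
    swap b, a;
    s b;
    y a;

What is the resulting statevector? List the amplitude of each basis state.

After the circuit, the state carries amplitude 0 on |00>, 0 on |01>, sqrt(2)/2 on |10>, sqrt(2)*I/2 on |11>.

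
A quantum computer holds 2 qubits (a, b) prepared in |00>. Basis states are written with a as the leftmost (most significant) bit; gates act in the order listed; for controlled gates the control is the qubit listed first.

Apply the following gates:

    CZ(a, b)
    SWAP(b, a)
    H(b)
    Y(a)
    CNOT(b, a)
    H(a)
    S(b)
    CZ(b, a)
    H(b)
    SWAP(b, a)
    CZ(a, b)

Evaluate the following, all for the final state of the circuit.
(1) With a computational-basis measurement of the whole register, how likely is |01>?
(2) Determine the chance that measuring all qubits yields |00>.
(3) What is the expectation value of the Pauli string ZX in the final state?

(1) The probability of measuring |01> is 1/4.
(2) Outcome |00> occurs with probability 1/4.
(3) The observable ZX averages to -1.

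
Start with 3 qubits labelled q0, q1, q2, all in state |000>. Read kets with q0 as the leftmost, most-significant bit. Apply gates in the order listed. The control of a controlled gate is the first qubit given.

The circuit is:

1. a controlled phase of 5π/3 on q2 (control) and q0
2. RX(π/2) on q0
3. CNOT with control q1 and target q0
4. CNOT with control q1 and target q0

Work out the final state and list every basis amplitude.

The resulting statevector has amplitude sqrt(2)/2 on |000>, -sqrt(2)*I/2 on |100>, and 0 on every other basis state. Key observation: the block from step 3 through step 4 cancels to the identity and can be dropped.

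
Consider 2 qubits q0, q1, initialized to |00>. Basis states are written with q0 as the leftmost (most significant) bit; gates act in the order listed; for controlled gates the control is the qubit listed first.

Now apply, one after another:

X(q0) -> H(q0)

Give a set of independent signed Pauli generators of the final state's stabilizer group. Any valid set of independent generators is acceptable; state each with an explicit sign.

One valid set of independent stabilizer generators is -XI, +IZ (any independent generating set of the same group is equally correct).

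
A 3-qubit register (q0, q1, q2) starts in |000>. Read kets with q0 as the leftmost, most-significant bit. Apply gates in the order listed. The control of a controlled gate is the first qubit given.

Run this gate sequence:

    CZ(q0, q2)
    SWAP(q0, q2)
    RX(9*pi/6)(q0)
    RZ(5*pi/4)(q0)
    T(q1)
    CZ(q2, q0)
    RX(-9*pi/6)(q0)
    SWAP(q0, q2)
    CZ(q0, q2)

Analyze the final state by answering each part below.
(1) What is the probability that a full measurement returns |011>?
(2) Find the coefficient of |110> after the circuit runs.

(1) Outcome |011> occurs with probability 0.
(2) The final state's coefficient on |110> equals 0.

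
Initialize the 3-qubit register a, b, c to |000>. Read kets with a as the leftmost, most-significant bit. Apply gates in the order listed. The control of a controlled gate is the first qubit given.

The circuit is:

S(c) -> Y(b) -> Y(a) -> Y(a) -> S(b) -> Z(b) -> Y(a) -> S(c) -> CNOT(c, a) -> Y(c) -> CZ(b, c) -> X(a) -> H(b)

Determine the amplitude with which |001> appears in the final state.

The final state's coefficient on |001> equals sqrt(2)/2.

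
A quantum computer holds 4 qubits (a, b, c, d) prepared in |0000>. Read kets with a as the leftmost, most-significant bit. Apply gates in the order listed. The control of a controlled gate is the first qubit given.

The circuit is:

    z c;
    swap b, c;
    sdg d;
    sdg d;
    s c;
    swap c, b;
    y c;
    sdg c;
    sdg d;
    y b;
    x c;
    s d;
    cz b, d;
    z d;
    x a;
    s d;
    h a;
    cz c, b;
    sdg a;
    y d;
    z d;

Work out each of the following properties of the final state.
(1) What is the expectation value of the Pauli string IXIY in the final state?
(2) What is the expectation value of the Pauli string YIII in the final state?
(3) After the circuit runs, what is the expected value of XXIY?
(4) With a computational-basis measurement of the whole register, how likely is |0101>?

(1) In the final state, IXIY has expectation 0.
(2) The observable YIII averages to 1.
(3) In the final state, XXIY has expectation 0.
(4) The probability of measuring |0101> is 1/2.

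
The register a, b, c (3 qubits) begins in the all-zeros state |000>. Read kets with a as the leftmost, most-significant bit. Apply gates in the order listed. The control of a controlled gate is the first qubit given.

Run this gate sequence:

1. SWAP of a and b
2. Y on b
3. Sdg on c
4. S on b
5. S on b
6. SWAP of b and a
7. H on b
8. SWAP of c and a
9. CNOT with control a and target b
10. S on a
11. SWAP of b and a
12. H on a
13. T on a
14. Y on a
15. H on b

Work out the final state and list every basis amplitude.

After the circuit, the state carries amplitude sqrt(2)/2 on |101>, sqrt(2)/2 on |111>, and 0 on every other basis state.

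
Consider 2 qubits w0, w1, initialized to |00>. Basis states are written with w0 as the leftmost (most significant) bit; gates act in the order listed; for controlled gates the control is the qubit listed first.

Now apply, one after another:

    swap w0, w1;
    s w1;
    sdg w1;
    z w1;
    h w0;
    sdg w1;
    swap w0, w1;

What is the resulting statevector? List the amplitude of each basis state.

The final amplitudes are sqrt(2)/2 on |00>, sqrt(2)/2 on |01>, 0 on |10>, 0 on |11>.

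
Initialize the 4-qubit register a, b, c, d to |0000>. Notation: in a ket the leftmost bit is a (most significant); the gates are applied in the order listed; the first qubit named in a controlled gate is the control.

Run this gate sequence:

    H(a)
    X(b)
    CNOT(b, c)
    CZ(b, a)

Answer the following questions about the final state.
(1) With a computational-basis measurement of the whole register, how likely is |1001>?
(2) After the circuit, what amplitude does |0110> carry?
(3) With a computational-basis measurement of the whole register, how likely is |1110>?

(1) Outcome |1001> occurs with probability 0.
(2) The amplitude on |0110> is sqrt(2)/2.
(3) Outcome |1110> occurs with probability 1/2.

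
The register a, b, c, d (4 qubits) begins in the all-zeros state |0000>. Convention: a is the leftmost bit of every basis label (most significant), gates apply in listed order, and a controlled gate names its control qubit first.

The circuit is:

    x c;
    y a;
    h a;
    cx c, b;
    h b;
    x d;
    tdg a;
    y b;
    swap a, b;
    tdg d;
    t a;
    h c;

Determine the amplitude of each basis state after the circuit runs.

The resulting statevector has amplitude 0 on |0000>, sqrt(2)*exp(3*I*pi/4)/4 on |0001>, 0 on |0010>, -sqrt(2)*exp(3*I*pi/4)/4 on |0011>, 0 on |0100>, -sqrt(2)*I/4 on |0101>, 0 on |0110>, sqrt(2)*I/4 on |0111>, 0 on |1000>, -sqrt(2)/4 on |1001>, 0 on |1010>, sqrt(2)/4 on |1011>, 0 on |1100>, -sqrt(2)*exp(3*I*pi/4)/4 on |1101>, 0 on |1110>, sqrt(2)*exp(3*I*pi/4)/4 on |1111>.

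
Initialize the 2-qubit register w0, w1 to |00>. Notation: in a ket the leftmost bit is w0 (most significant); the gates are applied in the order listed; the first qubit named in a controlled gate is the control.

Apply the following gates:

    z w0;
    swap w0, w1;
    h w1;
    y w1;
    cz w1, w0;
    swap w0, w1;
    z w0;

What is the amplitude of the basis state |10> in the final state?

The amplitude on |10> is -sqrt(2)*I/2.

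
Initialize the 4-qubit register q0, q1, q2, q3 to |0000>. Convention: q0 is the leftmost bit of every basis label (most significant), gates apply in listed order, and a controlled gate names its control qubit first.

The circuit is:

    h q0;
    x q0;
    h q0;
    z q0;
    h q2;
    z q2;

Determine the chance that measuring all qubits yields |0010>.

A full measurement returns |0010> with probability 1/2. Key observation: steps 1-4 multiply out to the identity, so the circuit reduces to the remaining gates.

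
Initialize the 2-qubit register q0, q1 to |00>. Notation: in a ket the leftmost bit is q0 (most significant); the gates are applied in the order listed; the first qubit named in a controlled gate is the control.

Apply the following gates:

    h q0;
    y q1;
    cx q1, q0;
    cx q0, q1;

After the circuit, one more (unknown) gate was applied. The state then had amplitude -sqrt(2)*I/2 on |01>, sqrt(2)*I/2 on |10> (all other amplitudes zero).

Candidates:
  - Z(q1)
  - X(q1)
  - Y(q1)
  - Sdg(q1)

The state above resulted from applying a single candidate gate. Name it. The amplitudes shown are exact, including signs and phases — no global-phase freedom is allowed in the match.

The unique candidate consistent with the amplitudes is Z(q1).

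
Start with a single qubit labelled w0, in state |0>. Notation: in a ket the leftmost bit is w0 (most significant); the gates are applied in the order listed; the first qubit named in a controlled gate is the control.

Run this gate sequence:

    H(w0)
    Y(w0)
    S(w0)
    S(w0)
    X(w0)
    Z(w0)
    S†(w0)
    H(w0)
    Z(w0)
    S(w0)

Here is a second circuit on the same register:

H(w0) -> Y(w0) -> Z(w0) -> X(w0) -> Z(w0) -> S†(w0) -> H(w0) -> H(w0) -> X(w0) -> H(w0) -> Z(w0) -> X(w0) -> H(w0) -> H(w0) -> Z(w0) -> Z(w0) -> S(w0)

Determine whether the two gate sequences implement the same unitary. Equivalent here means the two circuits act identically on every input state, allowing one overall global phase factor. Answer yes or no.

No: there is an input state on which the two circuits produce genuinely different outputs (not merely differing by a phase).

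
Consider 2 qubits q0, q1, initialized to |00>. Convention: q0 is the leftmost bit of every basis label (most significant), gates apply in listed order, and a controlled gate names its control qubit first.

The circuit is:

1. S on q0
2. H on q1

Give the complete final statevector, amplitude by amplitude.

After the circuit, the state carries amplitude sqrt(2)/2 on |00>, sqrt(2)/2 on |01>, 0 on |10>, 0 on |11>.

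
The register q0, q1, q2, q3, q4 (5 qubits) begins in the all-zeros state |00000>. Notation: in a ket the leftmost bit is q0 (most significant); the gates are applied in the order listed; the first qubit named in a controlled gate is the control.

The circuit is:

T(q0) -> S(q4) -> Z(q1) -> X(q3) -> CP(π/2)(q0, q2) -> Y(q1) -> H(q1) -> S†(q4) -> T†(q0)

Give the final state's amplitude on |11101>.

The amplitude on |11101> is 0.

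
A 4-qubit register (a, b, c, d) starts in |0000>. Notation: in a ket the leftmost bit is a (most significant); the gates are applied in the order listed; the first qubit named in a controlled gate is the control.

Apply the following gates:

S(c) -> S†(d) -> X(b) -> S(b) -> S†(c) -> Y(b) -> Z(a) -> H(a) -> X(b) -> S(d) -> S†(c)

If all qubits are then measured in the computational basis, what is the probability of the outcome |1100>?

The probability of measuring |1100> is 1/2.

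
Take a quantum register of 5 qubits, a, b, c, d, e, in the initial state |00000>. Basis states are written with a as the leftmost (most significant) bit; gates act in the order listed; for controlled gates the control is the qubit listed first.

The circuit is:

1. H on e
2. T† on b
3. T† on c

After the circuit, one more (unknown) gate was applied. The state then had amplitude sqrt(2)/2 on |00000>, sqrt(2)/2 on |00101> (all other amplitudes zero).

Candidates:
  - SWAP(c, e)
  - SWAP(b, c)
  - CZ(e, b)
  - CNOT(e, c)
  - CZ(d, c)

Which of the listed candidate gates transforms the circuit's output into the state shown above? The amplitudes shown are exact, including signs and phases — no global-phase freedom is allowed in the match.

The unique candidate consistent with the amplitudes is CNOT(e, c).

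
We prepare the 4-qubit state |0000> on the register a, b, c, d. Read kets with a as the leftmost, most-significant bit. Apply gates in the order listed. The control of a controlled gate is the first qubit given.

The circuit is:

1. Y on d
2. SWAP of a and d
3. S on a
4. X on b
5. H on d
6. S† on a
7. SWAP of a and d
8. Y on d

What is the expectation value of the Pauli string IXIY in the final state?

The expectation value of IXIY is 0.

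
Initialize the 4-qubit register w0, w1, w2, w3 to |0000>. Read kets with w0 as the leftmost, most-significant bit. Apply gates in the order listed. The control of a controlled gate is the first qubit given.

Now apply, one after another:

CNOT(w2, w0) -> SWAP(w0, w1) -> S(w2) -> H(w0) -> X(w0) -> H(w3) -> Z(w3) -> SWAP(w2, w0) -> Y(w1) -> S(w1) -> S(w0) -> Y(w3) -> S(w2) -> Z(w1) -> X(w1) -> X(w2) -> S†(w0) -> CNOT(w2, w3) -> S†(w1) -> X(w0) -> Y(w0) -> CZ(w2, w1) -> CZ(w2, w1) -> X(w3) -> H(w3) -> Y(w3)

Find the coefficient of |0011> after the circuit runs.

|0011> carries amplitude sqrt(2)*I/2 in the final state. Key observation: the block from step 22 through step 23 cancels to the identity and can be dropped.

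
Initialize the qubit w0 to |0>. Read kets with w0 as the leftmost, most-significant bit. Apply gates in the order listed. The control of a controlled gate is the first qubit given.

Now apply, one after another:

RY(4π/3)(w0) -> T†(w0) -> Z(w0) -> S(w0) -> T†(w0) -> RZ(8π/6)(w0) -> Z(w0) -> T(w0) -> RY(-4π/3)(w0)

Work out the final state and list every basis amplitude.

The final amplitudes are -exp(I*pi/3)/4 + 3*exp(11*I*pi/12)/4 on |0>, sqrt(3)*(-exp(I*pi/3) - exp(11*I*pi/12))/4 on |1>.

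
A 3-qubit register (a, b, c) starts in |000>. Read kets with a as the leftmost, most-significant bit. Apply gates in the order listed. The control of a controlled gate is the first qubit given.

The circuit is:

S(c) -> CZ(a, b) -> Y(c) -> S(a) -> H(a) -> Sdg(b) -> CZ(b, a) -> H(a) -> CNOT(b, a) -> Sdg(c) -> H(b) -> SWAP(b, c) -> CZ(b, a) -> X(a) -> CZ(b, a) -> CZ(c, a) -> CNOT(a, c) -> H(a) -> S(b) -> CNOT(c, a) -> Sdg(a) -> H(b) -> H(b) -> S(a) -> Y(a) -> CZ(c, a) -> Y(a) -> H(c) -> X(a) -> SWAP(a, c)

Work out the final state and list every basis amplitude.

The final amplitudes are -sqrt(2)*I/2 on |010>, sqrt(2)*I/2 on |111>, and 0 on every other basis state. Key observation: gates 21-24 undo each other exactly, leaving only the rest of the circuit to track.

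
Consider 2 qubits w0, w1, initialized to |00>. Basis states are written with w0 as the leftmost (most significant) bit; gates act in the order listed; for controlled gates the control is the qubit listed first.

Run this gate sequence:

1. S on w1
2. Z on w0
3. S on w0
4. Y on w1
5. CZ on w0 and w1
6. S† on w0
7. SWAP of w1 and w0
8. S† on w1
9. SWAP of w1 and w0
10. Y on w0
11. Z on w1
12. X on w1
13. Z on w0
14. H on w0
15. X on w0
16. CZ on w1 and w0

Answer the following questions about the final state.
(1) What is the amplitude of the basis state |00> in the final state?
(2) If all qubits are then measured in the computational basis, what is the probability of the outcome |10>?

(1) The amplitude on |00> is sqrt(2)/2.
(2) A full measurement returns |10> with probability 1/2.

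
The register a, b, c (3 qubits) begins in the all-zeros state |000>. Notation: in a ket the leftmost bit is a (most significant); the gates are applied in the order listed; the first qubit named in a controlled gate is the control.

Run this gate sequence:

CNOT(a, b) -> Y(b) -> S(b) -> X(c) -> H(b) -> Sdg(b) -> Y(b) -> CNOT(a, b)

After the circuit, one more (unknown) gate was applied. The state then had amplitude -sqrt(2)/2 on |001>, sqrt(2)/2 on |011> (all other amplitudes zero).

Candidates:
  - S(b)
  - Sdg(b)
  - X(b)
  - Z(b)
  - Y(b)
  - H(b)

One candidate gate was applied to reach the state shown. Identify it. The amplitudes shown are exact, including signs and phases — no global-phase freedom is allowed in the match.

The applied gate was S(b).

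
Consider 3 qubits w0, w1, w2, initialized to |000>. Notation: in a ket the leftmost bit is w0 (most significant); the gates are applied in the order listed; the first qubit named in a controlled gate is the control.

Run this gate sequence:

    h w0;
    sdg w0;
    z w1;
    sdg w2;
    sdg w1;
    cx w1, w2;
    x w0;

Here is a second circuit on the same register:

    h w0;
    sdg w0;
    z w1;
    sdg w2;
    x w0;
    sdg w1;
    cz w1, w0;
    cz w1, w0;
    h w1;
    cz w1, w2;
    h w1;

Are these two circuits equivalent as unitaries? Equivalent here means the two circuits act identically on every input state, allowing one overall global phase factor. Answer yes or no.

No — the two circuits implement different unitaries, even allowing a global phase.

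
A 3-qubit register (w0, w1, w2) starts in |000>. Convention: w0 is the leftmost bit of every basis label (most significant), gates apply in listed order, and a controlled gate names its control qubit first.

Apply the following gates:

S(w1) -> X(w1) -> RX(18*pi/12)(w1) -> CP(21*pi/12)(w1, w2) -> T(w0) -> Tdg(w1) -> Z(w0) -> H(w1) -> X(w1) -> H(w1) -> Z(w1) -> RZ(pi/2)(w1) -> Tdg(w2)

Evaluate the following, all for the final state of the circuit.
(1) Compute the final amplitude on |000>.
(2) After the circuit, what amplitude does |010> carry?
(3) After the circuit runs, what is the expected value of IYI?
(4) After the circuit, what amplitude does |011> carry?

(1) The final state's coefficient on |000> equals -sqrt(2)*exp(I*pi/4)/2.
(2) The final state's coefficient on |010> equals -sqrt(2)/2.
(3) The expectation value of IYI is -sqrt(2)/2.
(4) The amplitude on |011> is 0.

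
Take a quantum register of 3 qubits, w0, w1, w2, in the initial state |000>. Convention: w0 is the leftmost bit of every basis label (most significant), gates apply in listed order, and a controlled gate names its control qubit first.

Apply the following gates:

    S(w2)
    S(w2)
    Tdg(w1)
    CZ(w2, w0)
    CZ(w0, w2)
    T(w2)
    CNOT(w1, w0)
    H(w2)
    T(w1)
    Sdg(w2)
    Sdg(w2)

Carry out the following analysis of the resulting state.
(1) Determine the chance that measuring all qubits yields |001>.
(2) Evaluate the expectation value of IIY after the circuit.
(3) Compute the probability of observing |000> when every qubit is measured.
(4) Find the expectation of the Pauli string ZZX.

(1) Outcome |001> occurs with probability 1/2.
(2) The observable IIY averages to 0.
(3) A full measurement returns |000> with probability 1/2.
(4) The expectation value of ZZX is -1.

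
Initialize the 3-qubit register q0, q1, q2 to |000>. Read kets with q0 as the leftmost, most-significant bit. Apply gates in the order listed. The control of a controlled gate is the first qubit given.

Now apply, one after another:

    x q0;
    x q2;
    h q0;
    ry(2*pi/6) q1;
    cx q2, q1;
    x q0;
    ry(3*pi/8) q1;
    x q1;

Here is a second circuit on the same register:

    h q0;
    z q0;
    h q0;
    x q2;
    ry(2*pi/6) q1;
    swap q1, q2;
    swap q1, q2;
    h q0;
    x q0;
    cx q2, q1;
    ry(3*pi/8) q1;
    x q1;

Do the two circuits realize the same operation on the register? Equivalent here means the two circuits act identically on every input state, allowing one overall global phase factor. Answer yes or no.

Yes — the two circuits implement the same unitary up to a global phase.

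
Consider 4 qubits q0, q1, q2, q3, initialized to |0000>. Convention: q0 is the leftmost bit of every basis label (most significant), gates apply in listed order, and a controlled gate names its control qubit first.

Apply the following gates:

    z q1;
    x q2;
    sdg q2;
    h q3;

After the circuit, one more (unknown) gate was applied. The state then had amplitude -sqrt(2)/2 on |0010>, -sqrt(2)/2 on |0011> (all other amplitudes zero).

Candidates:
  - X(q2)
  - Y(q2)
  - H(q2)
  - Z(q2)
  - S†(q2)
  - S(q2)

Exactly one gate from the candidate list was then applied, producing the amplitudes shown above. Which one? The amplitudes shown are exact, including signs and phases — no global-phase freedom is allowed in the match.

It was S†(q2) that produced the state shown.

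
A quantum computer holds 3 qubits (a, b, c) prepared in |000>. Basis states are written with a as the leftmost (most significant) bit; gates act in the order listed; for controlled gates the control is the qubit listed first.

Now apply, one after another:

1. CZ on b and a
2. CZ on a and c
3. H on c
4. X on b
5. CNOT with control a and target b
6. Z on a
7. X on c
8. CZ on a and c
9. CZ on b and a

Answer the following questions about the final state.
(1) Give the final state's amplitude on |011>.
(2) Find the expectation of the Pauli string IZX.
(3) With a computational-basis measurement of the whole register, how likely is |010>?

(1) The amplitude on |011> is sqrt(2)/2.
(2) In the final state, IZX has expectation -1.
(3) A full measurement returns |010> with probability 1/2.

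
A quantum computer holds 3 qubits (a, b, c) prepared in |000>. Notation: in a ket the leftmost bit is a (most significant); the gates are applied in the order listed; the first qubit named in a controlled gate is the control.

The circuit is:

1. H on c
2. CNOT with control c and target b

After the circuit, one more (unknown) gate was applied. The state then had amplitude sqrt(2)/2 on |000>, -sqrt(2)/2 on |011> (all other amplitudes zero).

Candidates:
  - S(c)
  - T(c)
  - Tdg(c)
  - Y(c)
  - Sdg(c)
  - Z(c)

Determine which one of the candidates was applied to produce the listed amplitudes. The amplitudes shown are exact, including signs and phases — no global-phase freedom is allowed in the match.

It was Z(c) that produced the state shown.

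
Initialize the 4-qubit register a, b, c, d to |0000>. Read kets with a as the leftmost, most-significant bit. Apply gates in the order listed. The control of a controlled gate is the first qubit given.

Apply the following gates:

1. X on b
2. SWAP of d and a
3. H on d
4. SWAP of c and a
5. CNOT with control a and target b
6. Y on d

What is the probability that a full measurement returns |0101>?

Outcome |0101> occurs with probability 1/2.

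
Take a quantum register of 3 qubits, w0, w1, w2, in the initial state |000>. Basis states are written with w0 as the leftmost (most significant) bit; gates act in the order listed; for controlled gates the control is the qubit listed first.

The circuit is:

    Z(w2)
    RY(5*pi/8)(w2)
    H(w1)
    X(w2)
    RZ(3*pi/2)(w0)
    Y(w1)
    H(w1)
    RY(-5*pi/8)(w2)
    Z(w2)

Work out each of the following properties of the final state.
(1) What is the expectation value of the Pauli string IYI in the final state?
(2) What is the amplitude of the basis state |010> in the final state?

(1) The observable IYI averages to 0.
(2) The final state's coefficient on |010> equals sqrt(sqrt(2) + 2)*exp(3*I*pi/4)/2.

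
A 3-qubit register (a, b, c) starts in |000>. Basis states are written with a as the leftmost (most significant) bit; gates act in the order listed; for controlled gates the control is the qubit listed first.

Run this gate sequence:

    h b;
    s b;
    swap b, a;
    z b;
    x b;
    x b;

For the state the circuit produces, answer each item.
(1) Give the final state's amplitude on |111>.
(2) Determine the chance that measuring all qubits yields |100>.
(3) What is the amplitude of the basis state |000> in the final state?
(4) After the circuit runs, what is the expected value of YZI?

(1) The amplitude on |111> is 0.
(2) The probability of measuring |100> is 1/2.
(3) The final state's coefficient on |000> equals sqrt(2)/2.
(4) In the final state, YZI has expectation 1.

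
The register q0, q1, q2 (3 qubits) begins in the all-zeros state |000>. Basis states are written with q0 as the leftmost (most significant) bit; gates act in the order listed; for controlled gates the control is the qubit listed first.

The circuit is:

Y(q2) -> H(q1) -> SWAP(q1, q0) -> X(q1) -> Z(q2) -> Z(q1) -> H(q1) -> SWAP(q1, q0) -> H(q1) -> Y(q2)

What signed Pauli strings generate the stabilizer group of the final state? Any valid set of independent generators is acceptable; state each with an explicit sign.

One valid set of independent stabilizer generators is -XII, +IZI, +IIZ (any independent generating set of the same group is equally correct).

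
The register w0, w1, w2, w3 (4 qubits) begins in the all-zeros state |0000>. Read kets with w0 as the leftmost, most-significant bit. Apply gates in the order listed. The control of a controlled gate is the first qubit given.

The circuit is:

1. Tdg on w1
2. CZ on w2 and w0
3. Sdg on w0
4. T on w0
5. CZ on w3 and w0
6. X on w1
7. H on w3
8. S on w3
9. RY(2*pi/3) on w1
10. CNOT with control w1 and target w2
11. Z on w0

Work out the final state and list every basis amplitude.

The resulting statevector has amplitude -sqrt(6)/4 on |0000>, -sqrt(6)*I/4 on |0001>, sqrt(2)/4 on |0110>, sqrt(2)*I/4 on |0111>, and 0 on every other basis state.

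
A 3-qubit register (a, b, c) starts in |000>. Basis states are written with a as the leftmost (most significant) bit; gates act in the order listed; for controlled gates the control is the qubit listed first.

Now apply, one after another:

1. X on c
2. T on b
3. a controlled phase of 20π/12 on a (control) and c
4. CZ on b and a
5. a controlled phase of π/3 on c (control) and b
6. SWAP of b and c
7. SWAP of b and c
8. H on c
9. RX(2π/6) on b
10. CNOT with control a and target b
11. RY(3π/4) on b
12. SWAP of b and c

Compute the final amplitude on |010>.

The final state's coefficient on |010> equals -sqrt(12 - 6*sqrt(2))/8 - I*sqrt(2*sqrt(2) + 4)/8.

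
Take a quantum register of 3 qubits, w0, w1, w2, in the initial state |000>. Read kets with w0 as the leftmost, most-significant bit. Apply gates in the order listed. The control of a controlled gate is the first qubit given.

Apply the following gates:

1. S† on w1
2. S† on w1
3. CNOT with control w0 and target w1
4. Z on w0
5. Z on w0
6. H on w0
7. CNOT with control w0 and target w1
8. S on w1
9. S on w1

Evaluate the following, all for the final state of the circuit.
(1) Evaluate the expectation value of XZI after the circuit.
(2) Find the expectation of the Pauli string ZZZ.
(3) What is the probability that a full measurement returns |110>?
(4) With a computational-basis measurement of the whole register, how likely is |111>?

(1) The expectation value of XZI is 0.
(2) The observable ZZZ averages to 1.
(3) Outcome |110> occurs with probability 1/2.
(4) The probability of measuring |111> is 0.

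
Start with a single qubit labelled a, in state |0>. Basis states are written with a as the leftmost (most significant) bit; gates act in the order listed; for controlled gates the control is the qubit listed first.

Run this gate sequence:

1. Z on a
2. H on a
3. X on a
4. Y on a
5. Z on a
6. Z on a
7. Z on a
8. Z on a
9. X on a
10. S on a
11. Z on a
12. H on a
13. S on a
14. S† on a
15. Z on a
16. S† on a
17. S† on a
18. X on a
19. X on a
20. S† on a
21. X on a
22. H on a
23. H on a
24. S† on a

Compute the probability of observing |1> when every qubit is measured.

A full measurement returns |1> with probability 1/2. Key observation: steps 5-8 multiply out to the identity, so the circuit reduces to the remaining gates.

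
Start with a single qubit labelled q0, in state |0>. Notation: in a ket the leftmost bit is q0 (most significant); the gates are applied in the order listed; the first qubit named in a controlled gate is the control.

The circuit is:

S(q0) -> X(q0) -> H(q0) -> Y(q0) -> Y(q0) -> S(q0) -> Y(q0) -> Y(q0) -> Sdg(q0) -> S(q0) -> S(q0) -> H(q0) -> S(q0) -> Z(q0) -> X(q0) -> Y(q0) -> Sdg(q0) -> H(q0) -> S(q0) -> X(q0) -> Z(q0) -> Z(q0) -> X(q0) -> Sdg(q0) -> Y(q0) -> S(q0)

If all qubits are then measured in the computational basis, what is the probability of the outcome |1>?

The probability of measuring |1> is 1/2. Key observation: the block from step 19 through step 24 cancels to the identity and can be dropped.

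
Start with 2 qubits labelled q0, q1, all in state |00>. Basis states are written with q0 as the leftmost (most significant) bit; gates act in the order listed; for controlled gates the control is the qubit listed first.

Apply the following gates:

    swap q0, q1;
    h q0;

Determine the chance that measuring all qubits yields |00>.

A full measurement returns |00> with probability 1/2.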